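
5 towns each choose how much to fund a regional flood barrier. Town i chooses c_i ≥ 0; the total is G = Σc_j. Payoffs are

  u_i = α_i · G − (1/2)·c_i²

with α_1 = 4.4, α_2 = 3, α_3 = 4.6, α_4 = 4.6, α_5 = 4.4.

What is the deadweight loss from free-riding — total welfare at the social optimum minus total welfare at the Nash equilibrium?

706.52

Town i's FOC: ∂u_i/∂c_i = α_i − c_i = 0, so c_i* = α_i.
NE contributions = (4.4, 3, 4.6, 4.6, 4.4); G = 21.
W^NE = (Σα)·G − ½Σα_i² = 21² − ½·90.04 = 395.98.
Planner sets c_i = Σα_j = 21 for every i, so G^SO = 5·21 = 105.
W^SO = (Σα)·G^SO − ½·5·(Σα)² = (5/2)·21² = 1102.5.
Deadweight loss = W^SO − W^NE = 706.52.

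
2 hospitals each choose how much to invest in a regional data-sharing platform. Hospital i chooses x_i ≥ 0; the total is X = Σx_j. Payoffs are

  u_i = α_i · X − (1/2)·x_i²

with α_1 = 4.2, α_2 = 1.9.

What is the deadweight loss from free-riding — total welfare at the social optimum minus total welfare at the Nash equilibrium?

10.625

Hospital i's FOC: ∂u_i/∂x_i = α_i − x_i = 0, so x_i* = α_i.
NE contributions = (4.2, 1.9); X = 6.1.
W^NE = (Σα)·X − ½Σα_i² = 6.1² − ½·21.25 = 26.585.
Planner sets x_i = Σα_j = 6.1 for every i, so X^SO = 2·6.1 = 12.2.
W^SO = (Σα)·X^SO − ½·2·(Σα)² = (2/2)·6.1² = 37.21.
Deadweight loss = W^SO − W^NE = 10.625.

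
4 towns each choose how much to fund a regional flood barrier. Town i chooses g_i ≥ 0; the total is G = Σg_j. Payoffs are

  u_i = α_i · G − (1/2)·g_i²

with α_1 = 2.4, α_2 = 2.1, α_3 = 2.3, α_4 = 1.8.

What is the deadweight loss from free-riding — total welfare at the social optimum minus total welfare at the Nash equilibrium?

Town i's FOC: ∂u_i/∂g_i = α_i − g_i = 0, so g_i* = α_i.
NE contributions = (2.4, 2.1, 2.3, 1.8); G = 8.6.
W^NE = (Σα)·G − ½Σα_i² = 8.6² − ½·18.7 = 64.61.
Planner sets g_i = Σα_j = 8.6 for every i, so G^SO = 4·8.6 = 34.4.
W^SO = (Σα)·G^SO − ½·4·(Σα)² = (4/2)·8.6² = 147.92.
Deadweight loss = W^SO − W^NE = 83.31.

83.31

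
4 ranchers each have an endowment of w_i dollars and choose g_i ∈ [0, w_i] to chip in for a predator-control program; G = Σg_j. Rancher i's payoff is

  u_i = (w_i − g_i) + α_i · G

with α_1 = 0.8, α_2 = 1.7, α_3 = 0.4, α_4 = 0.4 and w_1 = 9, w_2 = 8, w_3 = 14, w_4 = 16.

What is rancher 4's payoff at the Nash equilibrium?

19.2

∂u_i/∂g_i = α_i − 1, so rancher i contributes w_i if α_i > 1, else 0.
α_i > 1 for i ∈ {2}; NE contributions (0, 8, 0, 0), G = 8.
u_4 = (16 − 0) + 0.4·8 = 19.2.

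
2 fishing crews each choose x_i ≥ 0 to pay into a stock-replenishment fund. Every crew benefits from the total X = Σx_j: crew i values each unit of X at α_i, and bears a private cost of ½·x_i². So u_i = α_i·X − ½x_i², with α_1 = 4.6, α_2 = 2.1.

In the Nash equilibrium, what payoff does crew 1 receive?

Crew i's FOC: ∂u_i/∂x_i = α_i − x_i = 0, so x_i* = α_i.
NE contributions = (4.6, 2.1); X = 6.7.
u_1 = α_1·X − ½·(x_1)² = 4.6·6.7 − ½·4.6² = 20.24.

20.24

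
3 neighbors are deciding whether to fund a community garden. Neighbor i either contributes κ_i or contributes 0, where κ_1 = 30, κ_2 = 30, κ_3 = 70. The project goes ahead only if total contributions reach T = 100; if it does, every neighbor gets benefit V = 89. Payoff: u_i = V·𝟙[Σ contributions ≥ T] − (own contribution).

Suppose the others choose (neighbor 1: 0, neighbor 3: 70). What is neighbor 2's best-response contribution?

30

Others' total = 70. Contributing 30 brings total to 100 ≥ 100: gain V − κ_2 = 59.
Best response: 30.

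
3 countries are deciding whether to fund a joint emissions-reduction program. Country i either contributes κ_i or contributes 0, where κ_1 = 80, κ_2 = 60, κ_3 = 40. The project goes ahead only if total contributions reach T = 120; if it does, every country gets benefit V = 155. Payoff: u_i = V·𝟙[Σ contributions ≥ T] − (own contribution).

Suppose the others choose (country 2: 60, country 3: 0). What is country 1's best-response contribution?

80

Others' total = 60. Contributing 80 brings total to 140 ≥ 120: gain V − κ_1 = 75.
Best response: 80.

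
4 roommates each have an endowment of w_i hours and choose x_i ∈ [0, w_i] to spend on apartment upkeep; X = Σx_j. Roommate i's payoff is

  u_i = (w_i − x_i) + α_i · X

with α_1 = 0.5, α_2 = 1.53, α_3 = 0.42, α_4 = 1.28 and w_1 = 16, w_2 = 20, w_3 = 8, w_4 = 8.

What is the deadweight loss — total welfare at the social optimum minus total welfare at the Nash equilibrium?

65.52

∂u_i/∂x_i = α_i − 1, so roommate i contributes w_i if α_i > 1, else 0.
α_i > 1 for i ∈ {2, 4}; NE contributions (0, 20, 0, 8), X = 28.
W^NE = Σw_i − X^NE + (Σα_i)·X^NE = 52 + 2.73·28 = 128.44.
Planner: ∂(Σu_j)/∂x_i = Σα_j − 1 = 2.73 > 0, so everyone contributes w_i; X^SO = 52, W^SO = 52 + 2.73·52 = 193.96.
Deadweight loss = 65.52.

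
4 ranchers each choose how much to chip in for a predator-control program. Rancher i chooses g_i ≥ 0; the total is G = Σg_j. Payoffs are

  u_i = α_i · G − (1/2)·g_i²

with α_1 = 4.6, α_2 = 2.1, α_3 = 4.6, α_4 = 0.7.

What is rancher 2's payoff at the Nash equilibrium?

Rancher i's FOC: ∂u_i/∂g_i = α_i − g_i = 0, so g_i* = α_i.
NE contributions = (4.6, 2.1, 4.6, 0.7); G = 12.
u_2 = α_2·G − ½·(g_2)² = 2.1·12 − ½·2.1² = 22.995.

22.995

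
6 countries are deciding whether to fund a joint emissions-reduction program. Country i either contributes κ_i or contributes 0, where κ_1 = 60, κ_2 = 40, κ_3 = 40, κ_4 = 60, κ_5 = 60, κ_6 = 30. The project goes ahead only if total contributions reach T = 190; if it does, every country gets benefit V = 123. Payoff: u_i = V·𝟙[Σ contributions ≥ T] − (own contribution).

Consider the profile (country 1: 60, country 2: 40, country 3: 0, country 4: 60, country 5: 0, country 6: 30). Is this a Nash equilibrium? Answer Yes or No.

Total = 190 ≥ 190: provided.
Country 1 (pledges 60, payoff 63): dropping to 0 → total 130, payoff 0. No gain.
Country 2 (pledges 40, payoff 83): dropping to 0 → total 150, payoff 0. No gain.
Country 3 (pledges 0, payoff 123): pledging 40 → total 230, payoff 83. No gain.
Country 4 (pledges 60, payoff 63): dropping to 0 → total 130, payoff 0. No gain.
Country 5 (pledges 0, payoff 123): pledging 60 → total 250, payoff 63. No gain.
Country 6 (pledges 30, payoff 93): dropping to 0 → total 160, payoff 0. No gain.

Yes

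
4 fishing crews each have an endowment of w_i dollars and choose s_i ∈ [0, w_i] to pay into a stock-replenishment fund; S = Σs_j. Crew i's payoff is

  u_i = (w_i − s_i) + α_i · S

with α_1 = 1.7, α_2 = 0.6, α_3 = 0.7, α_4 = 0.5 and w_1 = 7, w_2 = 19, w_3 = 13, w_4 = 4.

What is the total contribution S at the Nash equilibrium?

∂u_i/∂s_i = α_i − 1, so crew i contributes w_i if α_i > 1, else 0.
α_i > 1 for i ∈ {1}; NE contributions (7, 0, 0, 0), S = 7.

7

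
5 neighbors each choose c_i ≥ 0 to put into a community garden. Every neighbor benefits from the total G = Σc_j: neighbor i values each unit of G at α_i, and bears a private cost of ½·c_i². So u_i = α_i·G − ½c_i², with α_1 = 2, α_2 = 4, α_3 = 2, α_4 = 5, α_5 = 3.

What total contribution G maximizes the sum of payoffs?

80

Planner FOC: ∂(Σu_j)/∂c_i = (Σα_j) − c_i = 0, so c_i^SO = Σα_j = 16 for every i; G^SO = 80.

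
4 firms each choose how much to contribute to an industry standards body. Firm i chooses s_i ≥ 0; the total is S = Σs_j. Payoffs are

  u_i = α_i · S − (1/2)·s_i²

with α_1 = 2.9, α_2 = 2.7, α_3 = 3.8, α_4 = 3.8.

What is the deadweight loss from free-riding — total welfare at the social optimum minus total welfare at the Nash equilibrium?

Firm i's FOC: ∂u_i/∂s_i = α_i − s_i = 0, so s_i* = α_i.
NE contributions = (2.9, 2.7, 3.8, 3.8); S = 13.2.
W^NE = (Σα)·S − ½Σα_i² = 13.2² − ½·44.58 = 151.95.
Planner sets s_i = Σα_j = 13.2 for every i, so S^SO = 4·13.2 = 52.8.
W^SO = (Σα)·S^SO − ½·4·(Σα)² = (4/2)·13.2² = 348.48.
Deadweight loss = W^SO − W^NE = 196.53.

196.53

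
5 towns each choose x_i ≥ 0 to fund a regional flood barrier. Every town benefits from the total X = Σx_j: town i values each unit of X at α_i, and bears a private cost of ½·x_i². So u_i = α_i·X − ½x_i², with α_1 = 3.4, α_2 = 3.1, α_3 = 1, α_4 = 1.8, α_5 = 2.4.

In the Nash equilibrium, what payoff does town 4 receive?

Town i's FOC: ∂u_i/∂x_i = α_i − x_i = 0, so x_i* = α_i.
NE contributions = (3.4, 3.1, 1, 1.8, 2.4); X = 11.7.
u_4 = α_4·X − ½·(x_4)² = 1.8·11.7 − ½·1.8² = 19.44.

19.44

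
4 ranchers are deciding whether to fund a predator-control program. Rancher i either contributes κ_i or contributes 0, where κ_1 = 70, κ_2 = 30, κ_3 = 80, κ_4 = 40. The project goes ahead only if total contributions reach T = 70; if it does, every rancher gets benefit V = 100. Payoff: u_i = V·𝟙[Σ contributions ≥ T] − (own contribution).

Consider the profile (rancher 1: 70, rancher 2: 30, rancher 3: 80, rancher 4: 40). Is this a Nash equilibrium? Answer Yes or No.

Total = 220 ≥ 70: provided.
Rancher 1 (pledges 70, payoff 30): dropping to 0 → total 150, payoff 100. Profitable deviation.

No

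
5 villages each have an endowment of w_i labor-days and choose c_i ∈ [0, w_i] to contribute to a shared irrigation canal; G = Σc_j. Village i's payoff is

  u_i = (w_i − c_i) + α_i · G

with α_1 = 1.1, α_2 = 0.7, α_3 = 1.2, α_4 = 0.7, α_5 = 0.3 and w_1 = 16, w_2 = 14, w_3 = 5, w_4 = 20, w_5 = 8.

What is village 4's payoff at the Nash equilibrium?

34.7

∂u_i/∂c_i = α_i − 1, so village i contributes w_i if α_i > 1, else 0.
α_i > 1 for i ∈ {1, 3}; NE contributions (16, 0, 5, 0, 0), G = 21.
u_4 = (20 − 0) + 0.7·21 = 34.7.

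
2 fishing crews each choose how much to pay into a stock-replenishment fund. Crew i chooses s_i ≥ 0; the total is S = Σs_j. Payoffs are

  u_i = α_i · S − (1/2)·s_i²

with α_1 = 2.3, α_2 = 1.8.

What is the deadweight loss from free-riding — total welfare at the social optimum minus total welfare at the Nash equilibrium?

4.265

Crew i's FOC: ∂u_i/∂s_i = α_i − s_i = 0, so s_i* = α_i.
NE contributions = (2.3, 1.8); S = 4.1.
W^NE = (Σα)·S − ½Σα_i² = 4.1² − ½·8.53 = 12.545.
Planner sets s_i = Σα_j = 4.1 for every i, so S^SO = 2·4.1 = 8.2.
W^SO = (Σα)·S^SO − ½·2·(Σα)² = (2/2)·4.1² = 16.81.
Deadweight loss = W^SO − W^NE = 4.265.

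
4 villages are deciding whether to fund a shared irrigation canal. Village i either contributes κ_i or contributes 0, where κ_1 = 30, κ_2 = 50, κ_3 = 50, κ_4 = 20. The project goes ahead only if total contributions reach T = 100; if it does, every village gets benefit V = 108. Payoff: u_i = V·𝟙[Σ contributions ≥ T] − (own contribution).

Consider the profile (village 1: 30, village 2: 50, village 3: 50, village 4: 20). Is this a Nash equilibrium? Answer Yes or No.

Total = 150 ≥ 100: provided.
Village 1 (pledges 30, payoff 78): dropping to 0 → total 120, payoff 108. Profitable deviation.

No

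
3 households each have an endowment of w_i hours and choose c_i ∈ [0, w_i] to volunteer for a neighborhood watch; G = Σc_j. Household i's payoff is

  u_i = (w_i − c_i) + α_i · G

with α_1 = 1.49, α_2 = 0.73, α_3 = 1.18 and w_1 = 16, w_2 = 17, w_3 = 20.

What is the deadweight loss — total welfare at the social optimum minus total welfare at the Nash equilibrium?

∂u_i/∂c_i = α_i − 1, so household i contributes w_i if α_i > 1, else 0.
α_i > 1 for i ∈ {1, 3}; NE contributions (16, 0, 20), G = 36.
W^NE = Σw_i − G^NE + (Σα_i)·G^NE = 53 + 2.4·36 = 139.4.
Planner: ∂(Σu_j)/∂c_i = Σα_j − 1 = 2.4 > 0, so everyone contributes w_i; G^SO = 53, W^SO = 53 + 2.4·53 = 180.2.
Deadweight loss = 40.8.

40.8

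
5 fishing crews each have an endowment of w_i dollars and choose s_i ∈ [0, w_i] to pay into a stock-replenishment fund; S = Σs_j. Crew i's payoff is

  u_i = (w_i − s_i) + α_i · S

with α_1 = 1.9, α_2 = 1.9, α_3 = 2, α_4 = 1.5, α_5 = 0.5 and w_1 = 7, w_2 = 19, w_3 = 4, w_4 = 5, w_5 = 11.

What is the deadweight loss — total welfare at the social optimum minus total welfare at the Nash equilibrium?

74.8

∂u_i/∂s_i = α_i − 1, so crew i contributes w_i if α_i > 1, else 0.
α_i > 1 for i ∈ {1, 2, 3, 4}; NE contributions (7, 19, 4, 5, 0), S = 35.
W^NE = Σw_i − S^NE + (Σα_i)·S^NE = 46 + 6.8·35 = 284.
Planner: ∂(Σu_j)/∂s_i = Σα_j − 1 = 6.8 > 0, so everyone contributes w_i; S^SO = 46, W^SO = 46 + 6.8·46 = 358.8.
Deadweight loss = 74.8.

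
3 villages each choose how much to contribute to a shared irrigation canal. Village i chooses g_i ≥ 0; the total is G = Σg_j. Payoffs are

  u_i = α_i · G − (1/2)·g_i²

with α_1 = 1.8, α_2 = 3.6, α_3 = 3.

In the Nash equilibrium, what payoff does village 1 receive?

13.5

Village i's FOC: ∂u_i/∂g_i = α_i − g_i = 0, so g_i* = α_i.
NE contributions = (1.8, 3.6, 3); G = 8.4.
u_1 = α_1·G − ½·(g_1)² = 1.8·8.4 − ½·1.8² = 13.5.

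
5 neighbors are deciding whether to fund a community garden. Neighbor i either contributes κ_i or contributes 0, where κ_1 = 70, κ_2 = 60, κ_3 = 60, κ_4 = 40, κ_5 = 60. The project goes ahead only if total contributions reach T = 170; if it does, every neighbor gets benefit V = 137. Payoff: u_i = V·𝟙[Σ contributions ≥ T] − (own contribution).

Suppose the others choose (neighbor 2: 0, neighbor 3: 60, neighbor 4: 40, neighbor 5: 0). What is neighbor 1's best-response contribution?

Others' total = 100. Contributing 70 brings total to 170 ≥ 170: gain V − κ_1 = 67.
Best response: 70.

70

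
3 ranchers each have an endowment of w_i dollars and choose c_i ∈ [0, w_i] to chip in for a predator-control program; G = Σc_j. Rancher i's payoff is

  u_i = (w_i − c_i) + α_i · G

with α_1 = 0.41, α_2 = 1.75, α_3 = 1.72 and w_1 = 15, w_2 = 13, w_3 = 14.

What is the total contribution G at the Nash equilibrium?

∂u_i/∂c_i = α_i − 1, so rancher i contributes w_i if α_i > 1, else 0.
α_i > 1 for i ∈ {2, 3}; NE contributions (0, 13, 14), G = 27.

27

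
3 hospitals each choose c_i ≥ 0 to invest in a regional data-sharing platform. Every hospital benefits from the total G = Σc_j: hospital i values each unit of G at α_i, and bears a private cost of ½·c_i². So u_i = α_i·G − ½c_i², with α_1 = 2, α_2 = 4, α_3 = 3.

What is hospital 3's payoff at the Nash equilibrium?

22.5

Hospital i's FOC: ∂u_i/∂c_i = α_i − c_i = 0, so c_i* = α_i.
NE contributions = (2, 4, 3); G = 9.
u_3 = α_3·G − ½·(c_3)² = 3·9 − ½·3² = 22.5.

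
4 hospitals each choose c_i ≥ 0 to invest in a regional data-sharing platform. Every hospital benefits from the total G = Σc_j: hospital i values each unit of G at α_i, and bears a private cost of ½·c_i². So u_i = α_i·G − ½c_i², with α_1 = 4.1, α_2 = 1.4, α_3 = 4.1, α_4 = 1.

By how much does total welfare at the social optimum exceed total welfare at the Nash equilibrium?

130.65

Hospital i's FOC: ∂u_i/∂c_i = α_i − c_i = 0, so c_i* = α_i.
NE contributions = (4.1, 1.4, 4.1, 1); G = 10.6.
W^NE = (Σα)·G − ½Σα_i² = 10.6² − ½·36.58 = 94.07.
Planner sets c_i = Σα_j = 10.6 for every i, so G^SO = 4·10.6 = 42.4.
W^SO = (Σα)·G^SO − ½·4·(Σα)² = (4/2)·10.6² = 224.72.
Deadweight loss = W^SO − W^NE = 130.65.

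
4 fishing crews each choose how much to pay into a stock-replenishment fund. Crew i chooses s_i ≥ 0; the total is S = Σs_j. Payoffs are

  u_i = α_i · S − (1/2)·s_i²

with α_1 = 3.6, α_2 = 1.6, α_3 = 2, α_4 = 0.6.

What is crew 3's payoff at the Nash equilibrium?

Crew i's FOC: ∂u_i/∂s_i = α_i − s_i = 0, so s_i* = α_i.
NE contributions = (3.6, 1.6, 2, 0.6); S = 7.8.
u_3 = α_3·S − ½·(s_3)² = 2·7.8 − ½·2² = 13.6.

13.6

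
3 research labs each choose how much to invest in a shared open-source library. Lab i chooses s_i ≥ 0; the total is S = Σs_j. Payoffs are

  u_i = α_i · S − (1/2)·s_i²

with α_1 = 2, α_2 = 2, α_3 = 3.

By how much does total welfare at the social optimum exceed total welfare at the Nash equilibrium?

33

Lab i's FOC: ∂u_i/∂s_i = α_i − s_i = 0, so s_i* = α_i.
NE contributions = (2, 2, 3); S = 7.
W^NE = (Σα)·S − ½Σα_i² = 7² − ½·17 = 40.5.
Planner sets s_i = Σα_j = 7 for every i, so S^SO = 3·7 = 21.
W^SO = (Σα)·S^SO − ½·3·(Σα)² = (3/2)·7² = 73.5.
Deadweight loss = W^SO − W^NE = 33.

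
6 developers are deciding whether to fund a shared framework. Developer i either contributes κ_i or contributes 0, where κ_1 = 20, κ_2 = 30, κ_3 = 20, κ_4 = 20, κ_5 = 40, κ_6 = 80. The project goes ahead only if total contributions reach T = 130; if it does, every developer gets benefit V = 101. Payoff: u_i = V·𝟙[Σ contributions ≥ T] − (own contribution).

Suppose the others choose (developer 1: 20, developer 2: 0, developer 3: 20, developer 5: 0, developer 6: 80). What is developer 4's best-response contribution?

20

Others' total = 120. Contributing 20 brings total to 140 ≥ 130: gain V − κ_4 = 81.
Best response: 20.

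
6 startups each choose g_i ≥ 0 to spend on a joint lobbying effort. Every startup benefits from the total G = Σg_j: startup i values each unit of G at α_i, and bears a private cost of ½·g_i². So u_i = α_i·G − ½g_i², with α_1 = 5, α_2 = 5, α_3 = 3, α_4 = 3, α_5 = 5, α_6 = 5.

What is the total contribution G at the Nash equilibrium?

26

Startup i's FOC: ∂u_i/∂g_i = α_i − g_i = 0, so g_i* = α_i.
NE contributions = (5, 5, 3, 3, 5, 5); G = 26.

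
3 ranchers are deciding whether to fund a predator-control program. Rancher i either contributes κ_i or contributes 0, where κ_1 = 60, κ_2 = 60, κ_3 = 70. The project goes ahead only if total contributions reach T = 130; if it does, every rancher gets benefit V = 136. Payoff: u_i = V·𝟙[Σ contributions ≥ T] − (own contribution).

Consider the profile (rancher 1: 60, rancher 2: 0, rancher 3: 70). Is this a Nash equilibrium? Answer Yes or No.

Yes

Total = 130 ≥ 130: provided.
Rancher 1 (pledges 60, payoff 76): dropping to 0 → total 70, payoff 0. No gain.
Rancher 2 (pledges 0, payoff 136): pledging 60 → total 190, payoff 76. No gain.
Rancher 3 (pledges 70, payoff 66): dropping to 0 → total 60, payoff 0. No gain.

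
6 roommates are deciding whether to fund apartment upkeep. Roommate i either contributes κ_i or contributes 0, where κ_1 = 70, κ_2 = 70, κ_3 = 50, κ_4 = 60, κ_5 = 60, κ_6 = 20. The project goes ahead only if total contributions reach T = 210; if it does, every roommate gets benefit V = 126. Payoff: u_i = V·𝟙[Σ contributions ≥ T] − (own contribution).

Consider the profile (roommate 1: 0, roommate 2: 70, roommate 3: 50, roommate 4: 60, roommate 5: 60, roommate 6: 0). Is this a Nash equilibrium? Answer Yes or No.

Yes

Total = 240 ≥ 210: provided.
Roommate 1 (pledges 0, payoff 126): pledging 70 → total 310, payoff 56. No gain.
Roommate 2 (pledges 70, payoff 56): dropping to 0 → total 170, payoff 0. No gain.
Roommate 3 (pledges 50, payoff 76): dropping to 0 → total 190, payoff 0. No gain.
Roommate 4 (pledges 60, payoff 66): dropping to 0 → total 180, payoff 0. No gain.
Roommate 5 (pledges 60, payoff 66): dropping to 0 → total 180, payoff 0. No gain.
Roommate 6 (pledges 0, payoff 126): pledging 20 → total 260, payoff 106. No gain.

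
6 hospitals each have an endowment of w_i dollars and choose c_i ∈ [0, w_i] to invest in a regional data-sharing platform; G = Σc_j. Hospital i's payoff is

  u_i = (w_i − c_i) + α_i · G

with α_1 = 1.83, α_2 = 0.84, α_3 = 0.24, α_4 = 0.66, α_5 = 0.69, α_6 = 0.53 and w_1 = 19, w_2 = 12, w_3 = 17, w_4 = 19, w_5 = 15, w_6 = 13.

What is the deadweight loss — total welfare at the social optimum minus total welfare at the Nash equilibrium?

∂u_i/∂c_i = α_i − 1, so hospital i contributes w_i if α_i > 1, else 0.
α_i > 1 for i ∈ {1}; NE contributions (19, 0, 0, 0, 0, 0), G = 19.
W^NE = Σw_i − G^NE + (Σα_i)·G^NE = 95 + 3.79·19 = 167.01.
Planner: ∂(Σu_j)/∂c_i = Σα_j − 1 = 3.79 > 0, so everyone contributes w_i; G^SO = 95, W^SO = 95 + 3.79·95 = 455.05.
Deadweight loss = 288.04.

288.04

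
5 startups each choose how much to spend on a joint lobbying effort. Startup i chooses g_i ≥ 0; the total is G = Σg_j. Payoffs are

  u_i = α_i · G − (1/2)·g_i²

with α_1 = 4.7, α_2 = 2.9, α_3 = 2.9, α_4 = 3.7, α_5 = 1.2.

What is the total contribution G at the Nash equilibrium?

15.4

Startup i's FOC: ∂u_i/∂g_i = α_i − g_i = 0, so g_i* = α_i.
NE contributions = (4.7, 2.9, 2.9, 3.7, 1.2); G = 15.4.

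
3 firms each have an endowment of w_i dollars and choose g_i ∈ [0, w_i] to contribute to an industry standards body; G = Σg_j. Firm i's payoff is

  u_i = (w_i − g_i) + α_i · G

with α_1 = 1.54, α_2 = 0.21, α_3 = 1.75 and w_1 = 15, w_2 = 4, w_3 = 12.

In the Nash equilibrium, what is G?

27

∂u_i/∂g_i = α_i − 1, so firm i contributes w_i if α_i > 1, else 0.
α_i > 1 for i ∈ {1, 3}; NE contributions (15, 0, 12), G = 27.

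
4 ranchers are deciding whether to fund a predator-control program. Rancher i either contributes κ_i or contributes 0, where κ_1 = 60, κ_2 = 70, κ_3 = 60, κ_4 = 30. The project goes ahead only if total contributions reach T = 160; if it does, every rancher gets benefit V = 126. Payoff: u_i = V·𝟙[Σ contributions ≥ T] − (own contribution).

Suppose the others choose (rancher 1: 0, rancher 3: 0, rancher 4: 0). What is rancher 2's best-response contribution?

Others' total = 0. Even contributing 70 gives 70 < 160: no benefit either way.
Best response: 0.

0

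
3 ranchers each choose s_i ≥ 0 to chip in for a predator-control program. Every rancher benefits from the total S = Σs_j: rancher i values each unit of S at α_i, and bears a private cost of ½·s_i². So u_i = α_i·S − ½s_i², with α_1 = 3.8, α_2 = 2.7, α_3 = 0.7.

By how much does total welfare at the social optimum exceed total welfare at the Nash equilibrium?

Rancher i's FOC: ∂u_i/∂s_i = α_i − s_i = 0, so s_i* = α_i.
NE contributions = (3.8, 2.7, 0.7); S = 7.2.
W^NE = (Σα)·S − ½Σα_i² = 7.2² − ½·22.22 = 40.73.
Planner sets s_i = Σα_j = 7.2 for every i, so S^SO = 3·7.2 = 21.6.
W^SO = (Σα)·S^SO − ½·3·(Σα)² = (3/2)·7.2² = 77.76.
Deadweight loss = W^SO − W^NE = 37.03.

37.03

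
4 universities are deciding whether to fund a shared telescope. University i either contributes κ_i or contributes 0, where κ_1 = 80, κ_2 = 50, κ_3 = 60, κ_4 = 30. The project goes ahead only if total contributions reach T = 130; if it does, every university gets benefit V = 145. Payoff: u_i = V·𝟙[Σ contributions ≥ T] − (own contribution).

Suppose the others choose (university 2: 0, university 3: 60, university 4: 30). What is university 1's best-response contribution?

Others' total = 90. Contributing 80 brings total to 170 ≥ 130: gain V − κ_1 = 65.
Best response: 80.

80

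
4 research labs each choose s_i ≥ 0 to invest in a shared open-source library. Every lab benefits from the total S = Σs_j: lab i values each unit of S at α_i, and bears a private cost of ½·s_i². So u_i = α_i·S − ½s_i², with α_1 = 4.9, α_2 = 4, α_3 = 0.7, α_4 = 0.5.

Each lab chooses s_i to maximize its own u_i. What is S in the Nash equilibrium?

Lab i's FOC: ∂u_i/∂s_i = α_i − s_i = 0, so s_i* = α_i.
NE contributions = (4.9, 4, 0.7, 0.5); S = 10.1.

10.1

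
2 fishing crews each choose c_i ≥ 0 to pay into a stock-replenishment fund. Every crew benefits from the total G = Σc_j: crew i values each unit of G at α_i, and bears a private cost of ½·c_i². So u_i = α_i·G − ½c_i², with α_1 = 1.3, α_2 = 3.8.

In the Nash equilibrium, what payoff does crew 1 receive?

Crew i's FOC: ∂u_i/∂c_i = α_i − c_i = 0, so c_i* = α_i.
NE contributions = (1.3, 3.8); G = 5.1.
u_1 = α_1·G − ½·(c_1)² = 1.3·5.1 − ½·1.3² = 5.785.

5.785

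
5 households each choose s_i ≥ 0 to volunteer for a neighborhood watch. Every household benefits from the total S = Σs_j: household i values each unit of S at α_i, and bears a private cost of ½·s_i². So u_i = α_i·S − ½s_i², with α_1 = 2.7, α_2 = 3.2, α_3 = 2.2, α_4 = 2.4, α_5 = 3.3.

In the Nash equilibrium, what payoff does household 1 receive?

33.615

Household i's FOC: ∂u_i/∂s_i = α_i − s_i = 0, so s_i* = α_i.
NE contributions = (2.7, 3.2, 2.2, 2.4, 3.3); S = 13.8.
u_1 = α_1·S − ½·(s_1)² = 2.7·13.8 − ½·2.7² = 33.615.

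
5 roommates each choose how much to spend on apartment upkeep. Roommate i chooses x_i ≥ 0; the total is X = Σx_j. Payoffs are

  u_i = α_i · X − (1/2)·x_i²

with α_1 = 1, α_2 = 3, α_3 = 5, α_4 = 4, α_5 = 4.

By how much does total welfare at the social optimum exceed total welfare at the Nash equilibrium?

467

Roommate i's FOC: ∂u_i/∂x_i = α_i − x_i = 0, so x_i* = α_i.
NE contributions = (1, 3, 5, 4, 4); X = 17.
W^NE = (Σα)·X − ½Σα_i² = 17² − ½·67 = 255.5.
Planner sets x_i = Σα_j = 17 for every i, so X^SO = 5·17 = 85.
W^SO = (Σα)·X^SO − ½·5·(Σα)² = (5/2)·17² = 722.5.
Deadweight loss = W^SO − W^NE = 467.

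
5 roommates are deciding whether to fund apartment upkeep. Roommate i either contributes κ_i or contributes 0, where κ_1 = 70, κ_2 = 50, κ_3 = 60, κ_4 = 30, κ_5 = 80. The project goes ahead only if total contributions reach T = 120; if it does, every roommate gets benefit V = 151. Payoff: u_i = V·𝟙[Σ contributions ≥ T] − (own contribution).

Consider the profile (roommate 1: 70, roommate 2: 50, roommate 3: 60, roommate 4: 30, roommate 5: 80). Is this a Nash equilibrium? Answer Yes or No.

Total = 290 ≥ 120: provided.
Roommate 1 (pledges 70, payoff 81): dropping to 0 → total 220, payoff 151. Profitable deviation.

No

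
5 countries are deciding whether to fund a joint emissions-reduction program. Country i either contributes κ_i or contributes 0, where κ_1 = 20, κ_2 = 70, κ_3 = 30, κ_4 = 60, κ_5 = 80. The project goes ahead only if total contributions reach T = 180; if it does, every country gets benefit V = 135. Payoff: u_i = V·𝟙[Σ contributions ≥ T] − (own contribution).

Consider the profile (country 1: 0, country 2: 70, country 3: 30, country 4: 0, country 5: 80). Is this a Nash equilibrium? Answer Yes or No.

Yes

Total = 180 ≥ 180: provided.
Country 1 (pledges 0, payoff 135): pledging 20 → total 200, payoff 115. No gain.
Country 2 (pledges 70, payoff 65): dropping to 0 → total 110, payoff 0. No gain.
Country 3 (pledges 30, payoff 105): dropping to 0 → total 150, payoff 0. No gain.
Country 4 (pledges 0, payoff 135): pledging 60 → total 240, payoff 75. No gain.
Country 5 (pledges 80, payoff 55): dropping to 0 → total 100, payoff 0. No gain.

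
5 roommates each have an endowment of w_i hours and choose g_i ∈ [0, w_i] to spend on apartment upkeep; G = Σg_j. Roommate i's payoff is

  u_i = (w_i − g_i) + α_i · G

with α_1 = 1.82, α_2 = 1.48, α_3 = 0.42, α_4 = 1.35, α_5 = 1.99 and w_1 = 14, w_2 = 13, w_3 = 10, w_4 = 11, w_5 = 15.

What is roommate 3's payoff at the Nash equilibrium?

∂u_i/∂g_i = α_i − 1, so roommate i contributes w_i if α_i > 1, else 0.
α_i > 1 for i ∈ {1, 2, 4, 5}; NE contributions (14, 13, 0, 11, 15), G = 53.
u_3 = (10 − 0) + 0.42·53 = 32.26.

32.26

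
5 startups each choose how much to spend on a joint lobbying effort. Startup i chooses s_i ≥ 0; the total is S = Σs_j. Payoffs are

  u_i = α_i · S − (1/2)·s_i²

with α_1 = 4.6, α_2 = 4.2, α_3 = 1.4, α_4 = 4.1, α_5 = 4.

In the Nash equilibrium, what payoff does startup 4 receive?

66.625

Startup i's FOC: ∂u_i/∂s_i = α_i − s_i = 0, so s_i* = α_i.
NE contributions = (4.6, 4.2, 1.4, 4.1, 4); S = 18.3.
u_4 = α_4·S − ½·(s_4)² = 4.1·18.3 − ½·4.1² = 66.625.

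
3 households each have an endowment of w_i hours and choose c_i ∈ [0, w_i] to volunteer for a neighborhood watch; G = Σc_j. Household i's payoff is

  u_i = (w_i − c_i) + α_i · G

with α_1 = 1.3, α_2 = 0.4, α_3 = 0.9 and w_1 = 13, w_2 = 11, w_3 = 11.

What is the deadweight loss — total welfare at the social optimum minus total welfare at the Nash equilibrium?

35.2

∂u_i/∂c_i = α_i − 1, so household i contributes w_i if α_i > 1, else 0.
α_i > 1 for i ∈ {1}; NE contributions (13, 0, 0), G = 13.
W^NE = Σw_i − G^NE + (Σα_i)·G^NE = 35 + 1.6·13 = 55.8.
Planner: ∂(Σu_j)/∂c_i = Σα_j − 1 = 1.6 > 0, so everyone contributes w_i; G^SO = 35, W^SO = 35 + 1.6·35 = 91.
Deadweight loss = 35.2.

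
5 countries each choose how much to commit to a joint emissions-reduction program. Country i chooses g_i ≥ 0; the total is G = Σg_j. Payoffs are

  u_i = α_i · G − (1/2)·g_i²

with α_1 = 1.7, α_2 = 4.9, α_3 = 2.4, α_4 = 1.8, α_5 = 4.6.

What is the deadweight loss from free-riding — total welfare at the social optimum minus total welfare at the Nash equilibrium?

384.27

Country i's FOC: ∂u_i/∂g_i = α_i − g_i = 0, so g_i* = α_i.
NE contributions = (1.7, 4.9, 2.4, 1.8, 4.6); G = 15.4.
W^NE = (Σα)·G − ½Σα_i² = 15.4² − ½·57.06 = 208.63.
Planner sets g_i = Σα_j = 15.4 for every i, so G^SO = 5·15.4 = 77.
W^SO = (Σα)·G^SO − ½·5·(Σα)² = (5/2)·15.4² = 592.9.
Deadweight loss = W^SO − W^NE = 384.27.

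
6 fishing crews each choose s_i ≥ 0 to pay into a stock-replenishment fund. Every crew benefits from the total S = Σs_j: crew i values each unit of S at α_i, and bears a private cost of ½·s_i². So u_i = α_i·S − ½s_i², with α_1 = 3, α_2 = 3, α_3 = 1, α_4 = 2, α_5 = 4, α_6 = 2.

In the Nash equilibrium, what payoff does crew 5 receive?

52

Crew i's FOC: ∂u_i/∂s_i = α_i − s_i = 0, so s_i* = α_i.
NE contributions = (3, 3, 1, 2, 4, 2); S = 15.
u_5 = α_5·S − ½·(s_5)² = 4·15 − ½·4² = 52.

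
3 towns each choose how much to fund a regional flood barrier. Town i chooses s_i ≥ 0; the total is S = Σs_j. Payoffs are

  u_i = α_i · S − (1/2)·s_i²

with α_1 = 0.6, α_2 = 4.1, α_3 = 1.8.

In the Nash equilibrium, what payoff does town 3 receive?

Town i's FOC: ∂u_i/∂s_i = α_i − s_i = 0, so s_i* = α_i.
NE contributions = (0.6, 4.1, 1.8); S = 6.5.
u_3 = α_3·S − ½·(s_3)² = 1.8·6.5 − ½·1.8² = 10.08.

10.08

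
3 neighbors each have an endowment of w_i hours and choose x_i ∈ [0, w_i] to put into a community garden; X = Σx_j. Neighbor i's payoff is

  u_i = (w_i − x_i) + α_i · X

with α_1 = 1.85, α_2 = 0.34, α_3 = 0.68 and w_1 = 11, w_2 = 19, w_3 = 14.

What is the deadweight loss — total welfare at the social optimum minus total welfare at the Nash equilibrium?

∂u_i/∂x_i = α_i − 1, so neighbor i contributes w_i if α_i > 1, else 0.
α_i > 1 for i ∈ {1}; NE contributions (11, 0, 0), X = 11.
W^NE = Σw_i − X^NE + (Σα_i)·X^NE = 44 + 1.87·11 = 64.57.
Planner: ∂(Σu_j)/∂x_i = Σα_j − 1 = 1.87 > 0, so everyone contributes w_i; X^SO = 44, W^SO = 44 + 1.87·44 = 126.28.
Deadweight loss = 61.71.

61.71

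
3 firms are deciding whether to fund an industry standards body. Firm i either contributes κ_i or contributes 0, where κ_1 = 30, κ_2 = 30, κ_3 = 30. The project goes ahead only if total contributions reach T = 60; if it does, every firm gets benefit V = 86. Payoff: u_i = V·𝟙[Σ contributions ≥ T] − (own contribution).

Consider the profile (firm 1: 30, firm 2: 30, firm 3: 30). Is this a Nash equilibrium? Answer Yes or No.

No

Total = 90 ≥ 60: provided.
Firm 1 (pledges 30, payoff 56): dropping to 0 → total 60, payoff 86. Profitable deviation.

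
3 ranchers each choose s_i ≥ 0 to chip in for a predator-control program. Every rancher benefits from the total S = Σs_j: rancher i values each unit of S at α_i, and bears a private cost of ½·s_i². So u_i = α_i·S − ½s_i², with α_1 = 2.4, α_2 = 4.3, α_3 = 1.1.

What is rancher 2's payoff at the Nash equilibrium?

Rancher i's FOC: ∂u_i/∂s_i = α_i − s_i = 0, so s_i* = α_i.
NE contributions = (2.4, 4.3, 1.1); S = 7.8.
u_2 = α_2·S − ½·(s_2)² = 4.3·7.8 − ½·4.3² = 24.295.

24.295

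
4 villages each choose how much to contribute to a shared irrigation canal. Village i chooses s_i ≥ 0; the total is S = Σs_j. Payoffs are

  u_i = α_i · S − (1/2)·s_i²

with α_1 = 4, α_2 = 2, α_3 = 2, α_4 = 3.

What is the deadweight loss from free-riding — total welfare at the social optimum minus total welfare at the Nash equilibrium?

Village i's FOC: ∂u_i/∂s_i = α_i − s_i = 0, so s_i* = α_i.
NE contributions = (4, 2, 2, 3); S = 11.
W^NE = (Σα)·S − ½Σα_i² = 11² − ½·33 = 104.5.
Planner sets s_i = Σα_j = 11 for every i, so S^SO = 4·11 = 44.
W^SO = (Σα)·S^SO − ½·4·(Σα)² = (4/2)·11² = 242.
Deadweight loss = W^SO − W^NE = 137.5.

137.5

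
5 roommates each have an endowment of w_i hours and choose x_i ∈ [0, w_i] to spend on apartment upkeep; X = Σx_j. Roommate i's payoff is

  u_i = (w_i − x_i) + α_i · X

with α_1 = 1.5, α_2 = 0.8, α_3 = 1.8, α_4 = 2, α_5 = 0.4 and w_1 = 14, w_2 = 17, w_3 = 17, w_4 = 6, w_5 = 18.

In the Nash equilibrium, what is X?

37

∂u_i/∂x_i = α_i − 1, so roommate i contributes w_i if α_i > 1, else 0.
α_i > 1 for i ∈ {1, 3, 4}; NE contributions (14, 0, 17, 6, 0), X = 37.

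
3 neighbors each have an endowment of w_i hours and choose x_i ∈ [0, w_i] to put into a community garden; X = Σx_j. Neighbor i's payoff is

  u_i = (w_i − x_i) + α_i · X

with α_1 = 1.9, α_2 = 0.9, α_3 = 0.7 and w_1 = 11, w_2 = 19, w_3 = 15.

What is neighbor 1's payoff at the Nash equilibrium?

20.9

∂u_i/∂x_i = α_i − 1, so neighbor i contributes w_i if α_i > 1, else 0.
α_i > 1 for i ∈ {1}; NE contributions (11, 0, 0), X = 11.
u_1 = (11 − 11) + 1.9·11 = 20.9.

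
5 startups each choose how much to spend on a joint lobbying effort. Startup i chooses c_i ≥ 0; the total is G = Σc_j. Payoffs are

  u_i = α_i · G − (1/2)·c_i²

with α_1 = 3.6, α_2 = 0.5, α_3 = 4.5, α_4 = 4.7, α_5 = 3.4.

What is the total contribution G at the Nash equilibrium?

16.7

Startup i's FOC: ∂u_i/∂c_i = α_i − c_i = 0, so c_i* = α_i.
NE contributions = (3.6, 0.5, 4.5, 4.7, 3.4); G = 16.7.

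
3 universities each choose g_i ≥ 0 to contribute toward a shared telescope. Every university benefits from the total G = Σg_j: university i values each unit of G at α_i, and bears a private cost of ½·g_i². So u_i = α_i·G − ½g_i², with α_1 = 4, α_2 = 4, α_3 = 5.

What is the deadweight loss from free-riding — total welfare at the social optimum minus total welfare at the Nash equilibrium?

University i's FOC: ∂u_i/∂g_i = α_i − g_i = 0, so g_i* = α_i.
NE contributions = (4, 4, 5); G = 13.
W^NE = (Σα)·G − ½Σα_i² = 13² − ½·57 = 140.5.
Planner sets g_i = Σα_j = 13 for every i, so G^SO = 3·13 = 39.
W^SO = (Σα)·G^SO − ½·3·(Σα)² = (3/2)·13² = 253.5.
Deadweight loss = W^SO − W^NE = 113.

113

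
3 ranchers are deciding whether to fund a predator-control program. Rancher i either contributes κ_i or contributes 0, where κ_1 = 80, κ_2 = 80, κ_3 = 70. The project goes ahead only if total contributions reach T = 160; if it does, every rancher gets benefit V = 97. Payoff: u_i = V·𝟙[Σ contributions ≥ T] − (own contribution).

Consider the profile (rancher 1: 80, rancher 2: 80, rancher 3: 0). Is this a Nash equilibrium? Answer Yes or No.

Total = 160 ≥ 160: provided.
Rancher 1 (pledges 80, payoff 17): dropping to 0 → total 80, payoff 0. No gain.
Rancher 2 (pledges 80, payoff 17): dropping to 0 → total 80, payoff 0. No gain.
Rancher 3 (pledges 0, payoff 97): pledging 70 → total 230, payoff 27. No gain.

Yes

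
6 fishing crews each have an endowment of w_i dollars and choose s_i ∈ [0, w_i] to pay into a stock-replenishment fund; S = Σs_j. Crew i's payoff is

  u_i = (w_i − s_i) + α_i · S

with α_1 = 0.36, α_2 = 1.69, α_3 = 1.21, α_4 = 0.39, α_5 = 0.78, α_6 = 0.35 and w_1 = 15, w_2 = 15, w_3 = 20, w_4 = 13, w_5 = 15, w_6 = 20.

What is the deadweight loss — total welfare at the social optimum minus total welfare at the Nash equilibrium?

238.14

∂u_i/∂s_i = α_i − 1, so crew i contributes w_i if α_i > 1, else 0.
α_i > 1 for i ∈ {2, 3}; NE contributions (0, 15, 20, 0, 0, 0), S = 35.
W^NE = Σw_i − S^NE + (Σα_i)·S^NE = 98 + 3.78·35 = 230.3.
Planner: ∂(Σu_j)/∂s_i = Σα_j − 1 = 3.78 > 0, so everyone contributes w_i; S^SO = 98, W^SO = 98 + 3.78·98 = 468.44.
Deadweight loss = 238.14.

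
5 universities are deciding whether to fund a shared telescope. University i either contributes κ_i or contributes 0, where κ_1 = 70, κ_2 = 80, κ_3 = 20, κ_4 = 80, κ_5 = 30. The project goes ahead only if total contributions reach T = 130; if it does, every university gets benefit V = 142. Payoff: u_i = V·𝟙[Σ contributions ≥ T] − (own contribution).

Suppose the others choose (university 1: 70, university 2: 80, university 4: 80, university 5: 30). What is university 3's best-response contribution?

0

Others' total = 260 ≥ 130; contributing adds cost 20 for no extra benefit.
Best response: 0.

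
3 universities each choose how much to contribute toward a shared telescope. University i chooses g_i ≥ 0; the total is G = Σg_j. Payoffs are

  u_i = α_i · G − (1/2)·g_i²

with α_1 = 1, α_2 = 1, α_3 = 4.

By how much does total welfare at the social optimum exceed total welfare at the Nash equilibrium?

27

University i's FOC: ∂u_i/∂g_i = α_i − g_i = 0, so g_i* = α_i.
NE contributions = (1, 1, 4); G = 6.
W^NE = (Σα)·G − ½Σα_i² = 6² − ½·18 = 27.
Planner sets g_i = Σα_j = 6 for every i, so G^SO = 3·6 = 18.
W^SO = (Σα)·G^SO − ½·3·(Σα)² = (3/2)·6² = 54.
Deadweight loss = W^SO − W^NE = 27.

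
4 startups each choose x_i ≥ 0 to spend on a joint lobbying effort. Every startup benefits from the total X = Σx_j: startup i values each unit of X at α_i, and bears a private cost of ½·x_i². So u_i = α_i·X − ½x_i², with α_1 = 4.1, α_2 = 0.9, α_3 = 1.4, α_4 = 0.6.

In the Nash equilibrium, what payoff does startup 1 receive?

Startup i's FOC: ∂u_i/∂x_i = α_i − x_i = 0, so x_i* = α_i.
NE contributions = (4.1, 0.9, 1.4, 0.6); X = 7.
u_1 = α_1·X − ½·(x_1)² = 4.1·7 − ½·4.1² = 20.295.

20.295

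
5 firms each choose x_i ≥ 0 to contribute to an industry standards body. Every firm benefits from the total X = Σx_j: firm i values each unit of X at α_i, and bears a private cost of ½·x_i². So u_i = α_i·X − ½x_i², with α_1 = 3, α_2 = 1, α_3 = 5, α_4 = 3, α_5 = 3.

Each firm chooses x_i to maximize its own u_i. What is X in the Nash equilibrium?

Firm i's FOC: ∂u_i/∂x_i = α_i − x_i = 0, so x_i* = α_i.
NE contributions = (3, 1, 5, 3, 3); X = 15.

15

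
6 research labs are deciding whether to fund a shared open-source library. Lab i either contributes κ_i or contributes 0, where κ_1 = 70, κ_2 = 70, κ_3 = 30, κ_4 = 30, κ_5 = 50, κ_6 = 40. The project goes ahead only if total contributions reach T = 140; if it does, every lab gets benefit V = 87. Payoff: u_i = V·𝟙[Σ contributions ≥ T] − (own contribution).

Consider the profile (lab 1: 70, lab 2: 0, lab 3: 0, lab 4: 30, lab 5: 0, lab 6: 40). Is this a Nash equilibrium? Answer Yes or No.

Total = 140 ≥ 140: provided.
Lab 1 (pledges 70, payoff 17): dropping to 0 → total 70, payoff 0. No gain.
Lab 2 (pledges 0, payoff 87): pledging 70 → total 210, payoff 17. No gain.
Lab 3 (pledges 0, payoff 87): pledging 30 → total 170, payoff 57. No gain.
Lab 4 (pledges 30, payoff 57): dropping to 0 → total 110, payoff 0. No gain.
Lab 5 (pledges 0, payoff 87): pledging 50 → total 190, payoff 37. No gain.
Lab 6 (pledges 40, payoff 47): dropping to 0 → total 100, payoff 0. No gain.

Yes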